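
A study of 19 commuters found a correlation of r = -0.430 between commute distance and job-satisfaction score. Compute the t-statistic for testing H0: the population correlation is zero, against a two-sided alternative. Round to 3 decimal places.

t = r·√(n−2) / √(1−r²) with r = -0.430, n = 19
  = -0.430·√17 / √(1 − 0.184900)
  = -0.430·4.123106 / 0.902829
  = -1.772936 / 0.902829 = -1.964

-1.964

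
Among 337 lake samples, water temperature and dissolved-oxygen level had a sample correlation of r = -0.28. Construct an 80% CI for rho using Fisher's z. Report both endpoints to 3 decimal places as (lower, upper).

Fisher z: z_r = atanh(r) = ½·ln((1+(-0.28))/(1−(-0.28))) = -0.287682
SE(z) = 1/√(n−3) = 1/√334 = 0.054718
80% ⇒ z* = 1.282; margin = 1.282·0.054718 = 0.070148
CI on z-scale: (-0.357830, -0.217534)
Back-transform: tanh(-0.357830) = -0.343301, tanh(-0.217534) = -0.214166

(-0.343, -0.214)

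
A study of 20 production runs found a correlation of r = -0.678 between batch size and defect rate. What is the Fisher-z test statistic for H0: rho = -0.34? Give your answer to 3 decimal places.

-1.943

Fisher z: atanh(-0.678) = -0.825403, atanh(-0.34) = -0.354093
z = (z_r − z_0)·√(n−3) = (-0.825403 − (-0.354093))·√17 = -0.471310 · 4.123106 = -1.943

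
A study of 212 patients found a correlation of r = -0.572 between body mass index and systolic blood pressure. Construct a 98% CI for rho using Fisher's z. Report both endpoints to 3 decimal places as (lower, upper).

Fisher z: z_r = atanh(r) = ½·ln((1+(-0.572))/(1−(-0.572))) = -0.650490
SE(z) = 1/√(n−3) = 1/√209 = 0.069171
98% ⇒ z* = 2.326; margin = 2.326·0.069171 = 0.160892
CI on z-scale: (-0.811382, -0.489598)
Back-transform: tanh(-0.811382) = -0.670352, tanh(-0.489598) = -0.453897

(-0.670, -0.454)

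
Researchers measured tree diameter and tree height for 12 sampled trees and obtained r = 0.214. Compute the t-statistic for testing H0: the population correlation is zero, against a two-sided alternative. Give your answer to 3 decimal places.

0.693

1 − r² = 1 − 0.045796 = 0.954204;  √(1−r²) = 0.976834
√(n−2) = √10 = 3.162278
t = r·√(n−2)/√(1−r²) = 0.214 · 3.162278 / 0.976834 = 0.693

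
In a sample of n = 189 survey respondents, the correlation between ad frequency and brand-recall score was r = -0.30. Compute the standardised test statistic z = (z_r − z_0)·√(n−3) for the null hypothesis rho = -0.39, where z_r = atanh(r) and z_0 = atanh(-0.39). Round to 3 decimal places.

z_r = atanh(-0.30) = -0.309520,  z_0 = atanh(-0.39) = -0.411800
SE = 1/√(n−3) = 1/√186 = 0.073324
z = (z_r − z_0)/SE = (-0.309520 − (-0.411800)) / 0.073324 = 0.102280 / 0.073324 = 1.395

1.395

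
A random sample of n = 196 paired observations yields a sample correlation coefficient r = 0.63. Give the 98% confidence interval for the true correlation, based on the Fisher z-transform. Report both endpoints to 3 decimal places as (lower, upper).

Fisher z: z_r = atanh(r) = ½·ln((1+0.63)/(1−0.63)) = 0.741416
SE(z) = 1/√(n−3) = 1/√193 = 0.071982
98% ⇒ z* = 2.326; margin = 2.326·0.071982 = 0.167430
CI on z-scale: (0.573986, 0.908846)
Back-transform: tanh(0.573986) = 0.518281, tanh(0.908846) = 0.720578

(0.518, 0.721)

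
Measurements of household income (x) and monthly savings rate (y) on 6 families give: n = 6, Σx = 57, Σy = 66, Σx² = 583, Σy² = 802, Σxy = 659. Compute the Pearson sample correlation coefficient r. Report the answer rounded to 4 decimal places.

0.5698

Numerator: nΣxy − (Σx)(Σy) = 6·659 − (57)(66) = 192
Denominator: √[(nΣx²−(Σx)²)(nΣy²−(Σy)²)]
  nΣx²−(Σx)² = 6·583 − 3249 = 249;  nΣy²−(Σy)² = 6·802 − 4356 = 456
  √(249·456) = √113544 = 336.9629
r = 192 / 336.9629 = 0.5698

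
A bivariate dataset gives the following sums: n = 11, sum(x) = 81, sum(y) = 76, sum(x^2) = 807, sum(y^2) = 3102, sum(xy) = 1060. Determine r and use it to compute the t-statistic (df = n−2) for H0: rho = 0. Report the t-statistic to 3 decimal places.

Numerator: nΣxy − (Σx)(Σy) = 11·1060 − (81)(76) = 5504
Denominator: √[(nΣx²−(Σx)²)(nΣy²−(Σy)²)]
  nΣx²−(Σx)² = 11·807 − 6561 = 2316;  nΣy²−(Σy)² = 11·3102 − 5776 = 28346
  √(2316·28346) = √65649336 = 8102.4278
r = 5504 / 8102.4278 = 0.6793
t = r·√(n−2)/√(1−r²) = 0.6793·√9 / √(1−0.461448) = 2.037900 / 0.733861 = 2.777

2.777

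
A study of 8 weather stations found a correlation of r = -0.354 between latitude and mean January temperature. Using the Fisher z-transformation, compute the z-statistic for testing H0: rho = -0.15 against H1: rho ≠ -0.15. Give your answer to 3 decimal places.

Fisher z: atanh(-0.354) = -0.370009, atanh(-0.15) = -0.151140
z = (z_r − z_0)·√(n−3) = (-0.370009 − (-0.151140))·√5 = -0.218869 · 2.236068 = -0.489

-0.489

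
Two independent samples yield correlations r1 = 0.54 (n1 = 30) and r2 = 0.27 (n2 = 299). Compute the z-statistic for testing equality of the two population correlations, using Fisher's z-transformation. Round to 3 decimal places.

Fisher z-transforms: z1 = atanh(0.54) = 0.604156, z2 = atanh(0.27) = 0.276864; difference d = 0.327292
Var(d) = 1/27 + 1/296 = 0.0370370 + 0.0033784 = 0.0404154
z = d/√Var(d) = 0.327292 / √0.0404154 = 0.327292 / 0.201036 = 1.628

1.628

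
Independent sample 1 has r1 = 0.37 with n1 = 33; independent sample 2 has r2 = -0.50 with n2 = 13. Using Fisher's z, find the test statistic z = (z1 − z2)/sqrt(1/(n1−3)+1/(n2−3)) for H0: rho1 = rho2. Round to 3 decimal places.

z1 = atanh(0.37) = 0.388423,  z2 = atanh(-0.50) = -0.549306
SE = √(1/(n1−3) + 1/(n2−3)) = √(1/30 + 1/10) = √(0.0333333 + 0.1000000) = √0.1333333 = 0.365148
z = (z1 − z2)/SE = (0.388423 − (-0.549306)) / 0.365148 = 0.937729 / 0.365148 = 2.568

2.568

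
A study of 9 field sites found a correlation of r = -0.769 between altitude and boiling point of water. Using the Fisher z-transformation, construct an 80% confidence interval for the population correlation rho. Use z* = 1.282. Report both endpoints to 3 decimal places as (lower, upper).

z_r = atanh(-0.769) = -1.017876;  SE = 1/√(n−3) = 1/√6 = 0.408248
z-limits: -1.017876 ± 1.282·0.408248 = -1.017876 ± 0.523374 = [-1.541250, -0.494502]
ρ-limits: (tanh -1.541250, tanh -0.494502) = (-0.912, -0.458)

(-0.912, -0.458)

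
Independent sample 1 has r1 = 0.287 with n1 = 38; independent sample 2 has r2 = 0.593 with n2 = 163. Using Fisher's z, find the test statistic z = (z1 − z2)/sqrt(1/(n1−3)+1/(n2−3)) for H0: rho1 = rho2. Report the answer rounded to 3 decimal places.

-2.074

z1 = atanh(0.287) = 0.295294,  z2 = atanh(0.593) = 0.682281
SE = √(1/(n1−3) + 1/(n2−3)) = √(1/35 + 1/160) = √(0.0285714 + 0.0062500) = √0.0348214 = 0.186605
z = (z1 − z2)/SE = (0.295294 − 0.682281) / 0.186605 = -0.386987 / 0.186605 = -2.074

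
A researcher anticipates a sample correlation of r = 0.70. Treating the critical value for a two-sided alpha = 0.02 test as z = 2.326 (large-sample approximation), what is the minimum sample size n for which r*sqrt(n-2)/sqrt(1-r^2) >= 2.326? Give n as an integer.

8

r√(n−2)/√(1−r²) ≥ 2.326  ⇔  n−2 ≥ (2.326)²·(1−r²)/r²
(1−r²)/r² = (1−0.4900)/0.4900 = 1.0408
n ≥ 2 + 5.410276·1.0408 = 2 + 5.6310 = 7.6310
⌈7.6310⌉ = 8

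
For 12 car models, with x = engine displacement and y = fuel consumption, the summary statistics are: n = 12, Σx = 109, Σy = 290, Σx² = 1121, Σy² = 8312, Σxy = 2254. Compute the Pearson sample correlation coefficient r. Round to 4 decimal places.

-0.9202

S_xy = nΣxy − ΣxΣy = 12·2254 − 109·290 = 27048 − 31610 = -4562
S_xx = nΣx² − (Σx)² = 12·1121 − 109² = 13452 − 11881 = 1571
S_yy = nΣy² − (Σy)² = 12·8312 − 290² = 99744 − 84100 = 15644
r = S_xy / √(S_xx·S_yy) = -4562 / √(1571·15644) = -4562 / √24576724 = -4562 / 4957.4917 = -0.9202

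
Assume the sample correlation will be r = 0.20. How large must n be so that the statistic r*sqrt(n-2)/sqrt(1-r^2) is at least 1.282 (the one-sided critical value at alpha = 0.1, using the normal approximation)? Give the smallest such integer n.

r√(n−2)/√(1−r²) ≥ 1.282  ⇔  n−2 ≥ (1.282)²·(1−r²)/r²
(1−r²)/r² = (1−0.0400)/0.0400 = 24.0000
n ≥ 2 + 1.643524·24.0000 = 2 + 39.4446 = 41.4446
⌈41.4446⌉ = 42

42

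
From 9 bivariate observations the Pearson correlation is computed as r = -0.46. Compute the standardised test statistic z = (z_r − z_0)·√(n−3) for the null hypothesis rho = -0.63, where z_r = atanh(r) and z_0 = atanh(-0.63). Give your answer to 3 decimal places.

Fisher z: atanh(-0.46) = -0.497311, atanh(-0.63) = -0.741416
z = (z_r − z_0)·√(n−3) = (-0.497311 − (-0.741416))·√6 = 0.244105 · 2.449490 = 0.598

0.598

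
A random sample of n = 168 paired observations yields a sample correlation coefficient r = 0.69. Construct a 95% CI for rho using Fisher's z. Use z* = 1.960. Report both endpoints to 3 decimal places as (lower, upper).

Fisher z: z_r = atanh(r) = ½·ln((1+0.69)/(1−0.69)) = 0.847956
SE(z) = 1/√(n−3) = 1/√165 = 0.077850
95% ⇒ z* = 1.960; margin = 1.960·0.077850 = 0.152586
CI on z-scale: (0.695370, 1.000542)
Back-transform: tanh(0.695370) = 0.601421, tanh(1.000542) = 0.761822

(0.601, 0.762)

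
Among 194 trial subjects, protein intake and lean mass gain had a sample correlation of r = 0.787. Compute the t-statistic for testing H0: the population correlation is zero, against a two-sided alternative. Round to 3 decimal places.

t = r·√(n−2) / √(1−r²) with r = 0.787, n = 194
  = 0.787·√192 / √(1 − 0.619369)
  = 0.787·13.856406 / 0.616953
  = 10.904992 / 0.616953 = 17.676

17.676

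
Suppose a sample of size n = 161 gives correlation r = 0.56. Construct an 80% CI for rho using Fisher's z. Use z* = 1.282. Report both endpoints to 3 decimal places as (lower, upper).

(0.486, 0.626)

Fisher z: z_r = atanh(r) = ½·ln((1+0.56)/(1−0.56)) = 0.632833
SE(z) = 1/√(n−3) = 1/√158 = 0.079556
80% ⇒ z* = 1.282; margin = 1.282·0.079556 = 0.101991
CI on z-scale: (0.530842, 0.734824)
Back-transform: tanh(0.530842) = 0.486024, tanh(0.734824) = 0.626008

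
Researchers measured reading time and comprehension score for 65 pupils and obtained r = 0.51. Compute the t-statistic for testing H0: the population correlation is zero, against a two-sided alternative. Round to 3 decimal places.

4.706

1 − r² = 1 − 0.2601 = 0.7399;  √(1−r²) = 0.860174
√(n−2) = √63 = 7.937254
t = r·√(n−2)/√(1−r²) = 0.51 · 7.937254 / 0.860174 = 4.706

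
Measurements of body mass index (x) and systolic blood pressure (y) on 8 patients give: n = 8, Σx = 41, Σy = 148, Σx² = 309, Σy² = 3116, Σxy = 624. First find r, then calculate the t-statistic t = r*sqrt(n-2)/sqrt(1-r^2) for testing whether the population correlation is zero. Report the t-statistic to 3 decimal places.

Numerator: nΣxy − (Σx)(Σy) = 8·624 − (41)(148) = -1076
Denominator: √[(nΣx²−(Σx)²)(nΣy²−(Σy)²)]
  nΣx²−(Σx)² = 8·309 − 1681 = 791;  nΣy²−(Σy)² = 8·3116 − 21904 = 3024
  √(791·3024) = √2391984 = 1546.6040
r = -1076 / 1546.6040 = -0.6957
t = r·√(n−2)/√(1−r²) = -0.6957·√6 / √(1−0.483998) = -1.704110 / 0.718333 = -2.372

-2.372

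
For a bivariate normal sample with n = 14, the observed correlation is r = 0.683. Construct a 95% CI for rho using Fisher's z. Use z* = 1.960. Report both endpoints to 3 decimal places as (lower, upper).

z_r = atanh(0.683) = 0.834716;  SE = 1/√(n−3) = 1/√11 = 0.301511
z-limits: 0.834716 ± 1.960·0.301511 = 0.834716 ± 0.590962 = [0.243754, 1.425678]
ρ-limits: (tanh 0.243754, tanh 1.425678) = (0.239, 0.891)

(0.239, 0.891)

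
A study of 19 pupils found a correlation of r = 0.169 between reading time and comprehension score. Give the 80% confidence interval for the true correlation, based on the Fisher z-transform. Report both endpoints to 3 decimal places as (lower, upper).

(-0.149, 0.455)

Fisher z: z_r = atanh(r) = ½·ln((1+0.169)/(1−0.169)) = 0.170637
SE(z) = 1/√(n−3) = 1/√16 = 0.250000
80% ⇒ z* = 1.282; margin = 1.282·0.250000 = 0.320500
CI on z-scale: (-0.149863, 0.491137)
Back-transform: tanh(-0.149863) = -0.148751, tanh(0.491137) = 0.455118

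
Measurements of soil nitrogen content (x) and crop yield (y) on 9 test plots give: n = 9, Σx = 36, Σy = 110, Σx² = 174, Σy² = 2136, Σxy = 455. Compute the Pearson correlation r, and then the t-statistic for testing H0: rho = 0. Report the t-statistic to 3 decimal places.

0.259

Numerator: nΣxy − (Σx)(Σy) = 9·455 − (36)(110) = 135
Denominator: √[(nΣx²−(Σx)²)(nΣy²−(Σy)²)]
  nΣx²−(Σx)² = 9·174 − 1296 = 270;  nΣy²−(Σy)² = 9·2136 − 12100 = 7124
  √(270·7124) = √1923480 = 1386.8958
r = 135 / 1386.8958 = 0.0973
t = r·√(n−2)/√(1−r²) = 0.0973·√7 / √(1−0.009467) = 0.257432 / 0.995255 = 0.259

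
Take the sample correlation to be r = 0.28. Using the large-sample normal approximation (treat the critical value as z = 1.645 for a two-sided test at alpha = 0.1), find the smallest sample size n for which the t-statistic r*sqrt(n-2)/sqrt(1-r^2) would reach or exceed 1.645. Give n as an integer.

34

r√(n−2)/√(1−r²) ≥ 1.645  ⇔  n−2 ≥ (1.645)²·(1−r²)/r²
(1−r²)/r² = (1−0.0784)/0.0784 = 11.7551
n ≥ 2 + 2.706025·11.7551 = 2 + 31.8096 = 33.8096
⌈33.8096⌉ = 34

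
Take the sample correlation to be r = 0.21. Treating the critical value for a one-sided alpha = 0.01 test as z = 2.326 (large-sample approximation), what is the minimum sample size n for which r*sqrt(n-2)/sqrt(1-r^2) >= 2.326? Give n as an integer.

r√(n−2)/√(1−r²) ≥ 2.326  ⇔  n−2 ≥ (2.326)²·(1−r²)/r²
(1−r²)/r² = (1−0.0441)/0.0441 = 21.6757
n ≥ 2 + 5.410276·21.6757 = 2 + 117.2715 = 119.2715
⌈119.2715⌉ = 120

120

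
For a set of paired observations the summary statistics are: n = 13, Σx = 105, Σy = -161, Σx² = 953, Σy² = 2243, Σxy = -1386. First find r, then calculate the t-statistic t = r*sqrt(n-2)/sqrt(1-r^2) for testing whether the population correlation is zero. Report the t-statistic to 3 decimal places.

S_xy = nΣxy − ΣxΣy = 13·(-1386) − 105·(-161) = -18018 − (-16905) = -1113
S_xx = nΣx² − (Σx)² = 13·953 − 105² = 12389 − 11025 = 1364
S_yy = nΣy² − (Σy)² = 13·2243 − (-161)² = 29159 − 25921 = 3238
r = S_xy / √(S_xx·S_yy) = -1113 / √(1364·3238) = -1113 / √4416632 = -1113 / 2101.5785 = -0.5296
t = r·√(n−2)/√(1−r²) = -0.5296·√11 / √(1−0.280476) = -1.756484 / 0.848248 = -2.071

-2.071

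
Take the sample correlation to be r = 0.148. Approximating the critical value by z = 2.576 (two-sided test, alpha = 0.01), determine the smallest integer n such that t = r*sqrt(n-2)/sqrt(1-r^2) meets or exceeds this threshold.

299

Need r·√(n−2)/√(1−r²) ≥ 2.576
√(n−2) ≥ 2.576·√(1−0.021904) / 0.148 = 2.576·0.988987 / 0.148 = 17.2137
n−2 ≥ 296.3115  ⇒  n ≥ 298.3115
Smallest integer n = 299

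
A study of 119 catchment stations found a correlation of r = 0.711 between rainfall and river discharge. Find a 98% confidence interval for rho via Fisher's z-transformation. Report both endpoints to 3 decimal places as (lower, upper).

(0.587, 0.802)

z_r = atanh(0.711) = 0.889203;  SE = 1/√(n−3) = 1/√116 = 0.092848
z-limits: 0.889203 ± 2.326·0.092848 = 0.889203 ± 0.215964 = [0.673239, 1.105167]
ρ-limits: (tanh 0.673239, tanh 1.105167) = (0.587, 0.802)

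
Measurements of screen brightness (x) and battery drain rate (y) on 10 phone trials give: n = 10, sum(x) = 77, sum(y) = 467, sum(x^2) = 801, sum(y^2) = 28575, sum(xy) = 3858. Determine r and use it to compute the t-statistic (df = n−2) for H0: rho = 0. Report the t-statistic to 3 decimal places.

Numerator: nΣxy − (Σx)(Σy) = 10·3858 − (77)(467) = 2621
Denominator: √[(nΣx²−(Σx)²)(nΣy²−(Σy)²)]
  nΣx²−(Σx)² = 10·801 − 5929 = 2081;  nΣy²−(Σy)² = 10·28575 − 218089 = 67661
  √(2081·67661) = √140802541 = 11866.0247
r = 2621 / 11866.0247 = 0.2209
t = r·√(n−2)/√(1−r²) = 0.2209·√8 / √(1−0.048797) = 0.624800 / 0.975296 = 0.641

0.641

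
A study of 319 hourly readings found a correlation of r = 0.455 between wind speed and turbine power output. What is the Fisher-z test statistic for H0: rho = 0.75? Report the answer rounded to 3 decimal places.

-8.568

z_r = atanh(0.455) = 0.490988,  z_0 = atanh(0.75) = 0.972955
SE = 1/√(n−3) = 1/√316 = 0.056254
z = (z_r − z_0)/SE = (0.490988 − 0.972955) / 0.056254 = -0.481967 / 0.056254 = -8.568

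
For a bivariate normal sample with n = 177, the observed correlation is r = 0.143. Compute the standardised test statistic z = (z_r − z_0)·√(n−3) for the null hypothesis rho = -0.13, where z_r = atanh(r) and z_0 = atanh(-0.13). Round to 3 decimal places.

Fisher z: atanh(0.143) = 0.143987, atanh(-0.13) = -0.130740
z = (z_r − z_0)·√(n−3) = (0.143987 − (-0.130740))·√174 = 0.274727 · 13.190906 = 3.624

3.624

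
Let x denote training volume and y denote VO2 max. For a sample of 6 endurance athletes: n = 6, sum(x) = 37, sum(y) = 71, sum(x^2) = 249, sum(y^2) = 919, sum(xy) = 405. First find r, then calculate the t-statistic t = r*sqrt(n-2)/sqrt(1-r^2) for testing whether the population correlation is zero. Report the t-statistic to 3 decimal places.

Numerator: nΣxy − (Σx)(Σy) = 6·405 − (37)(71) = -197
Denominator: √[(nΣx²−(Σx)²)(nΣy²−(Σy)²)]
  nΣx²−(Σx)² = 6·249 − 1369 = 125;  nΣy²−(Σy)² = 6·919 − 5041 = 473
  √(125·473) = √59125 = 243.1563
r = -197 / 243.1563 = -0.8102
t = r·√(n−2)/√(1−r²) = -0.8102·√4 / √(1−0.656424) = -1.620400 / 0.586154 = -2.764

-2.764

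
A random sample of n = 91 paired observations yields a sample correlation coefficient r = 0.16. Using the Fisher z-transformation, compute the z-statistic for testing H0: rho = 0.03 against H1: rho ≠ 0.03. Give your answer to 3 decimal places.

1.232

Fisher z: atanh(0.16) = 0.161387, atanh(0.03) = 0.030009
z = (z_r − z_0)·√(n−3) = (0.161387 − 0.030009)·√88 = 0.131378 · 9.380832 = 1.232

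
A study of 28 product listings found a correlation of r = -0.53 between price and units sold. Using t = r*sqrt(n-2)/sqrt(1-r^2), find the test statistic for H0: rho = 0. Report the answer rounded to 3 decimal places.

t = r·√(n−2) / √(1−r²) with r = -0.53, n = 28
  = -0.53·√26 / √(1 − 0.2809)
  = -0.53·5.099020 / 0.847998
  = -2.702481 / 0.847998 = -3.187

-3.187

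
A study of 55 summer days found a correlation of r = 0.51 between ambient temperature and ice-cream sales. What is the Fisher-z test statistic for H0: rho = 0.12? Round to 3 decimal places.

3.188

z_r = atanh(0.51) = 0.562730,  z_0 = atanh(0.12) = 0.120581
SE = 1/√(n−3) = 1/√52 = 0.138675
z = (z_r − z_0)/SE = (0.562730 − 0.120581) / 0.138675 = 0.442149 / 0.138675 = 3.188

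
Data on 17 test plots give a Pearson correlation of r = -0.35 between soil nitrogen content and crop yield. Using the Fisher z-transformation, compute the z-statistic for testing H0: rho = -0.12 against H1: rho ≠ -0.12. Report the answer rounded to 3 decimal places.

-0.916

Fisher z: atanh(-0.35) = -0.365444, atanh(-0.12) = -0.120581
z = (z_r − z_0)·√(n−3) = (-0.365444 − (-0.120581))·√14 = -0.244863 · 3.741657 = -0.916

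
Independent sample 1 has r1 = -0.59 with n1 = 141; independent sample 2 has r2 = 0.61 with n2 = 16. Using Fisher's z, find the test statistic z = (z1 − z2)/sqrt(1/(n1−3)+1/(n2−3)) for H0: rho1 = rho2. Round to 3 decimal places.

-4.779

z1 = atanh(-0.59) = -0.677666,  z2 = atanh(0.61) = 0.708921
SE = √(1/(n1−3) + 1/(n2−3)) = √(1/138 + 1/13) = √(0.0072464 + 0.0769231) = √0.0841695 = 0.290120
z = (z1 − z2)/SE = (-0.677666 − 0.708921) / 0.290120 = -1.386587 / 0.290120 = -4.779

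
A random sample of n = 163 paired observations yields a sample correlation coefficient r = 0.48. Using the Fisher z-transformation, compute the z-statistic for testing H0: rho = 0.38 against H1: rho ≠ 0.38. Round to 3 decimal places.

1.555

Fisher z: atanh(0.48) = 0.522984, atanh(0.38) = 0.400060
z = (z_r − z_0)·√(n−3) = (0.522984 − 0.400060)·√160 = 0.122924 · 12.649111 = 1.555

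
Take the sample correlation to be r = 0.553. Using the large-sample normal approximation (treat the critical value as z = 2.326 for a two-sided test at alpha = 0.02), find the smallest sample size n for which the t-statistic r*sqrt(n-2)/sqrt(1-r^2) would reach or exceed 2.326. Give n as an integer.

Need r·√(n−2)/√(1−r²) ≥ 2.326
√(n−2) ≥ 2.326·√(1−0.305809) / 0.553 = 2.326·0.833181 / 0.553 = 3.5045
n−2 ≥ 12.2815  ⇒  n ≥ 14.2815
Smallest integer n = 15

15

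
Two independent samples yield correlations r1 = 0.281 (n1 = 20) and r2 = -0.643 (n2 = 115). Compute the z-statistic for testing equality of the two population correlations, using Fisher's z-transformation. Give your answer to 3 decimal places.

4.042

Fisher z-transforms: z1 = atanh(0.281) = 0.288767, z2 = atanh(-0.643) = -0.763272; difference d = 1.052039
Var(d) = 1/17 + 1/112 = 0.0588235 + 0.0089286 = 0.0677521
z = d/√Var(d) = 1.052039 / √0.0677521 = 1.052039 / 0.260292 = 4.042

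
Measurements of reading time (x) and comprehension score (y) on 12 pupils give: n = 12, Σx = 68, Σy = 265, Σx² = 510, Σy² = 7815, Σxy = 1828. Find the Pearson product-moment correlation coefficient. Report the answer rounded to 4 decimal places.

0.6597

S_xy = nΣxy − ΣxΣy = 12·1828 − 68·265 = 21936 − 18020 = 3916
S_xx = nΣx² − (Σx)² = 12·510 − 68² = 6120 − 4624 = 1496
S_yy = nΣy² − (Σy)² = 12·7815 − 265² = 93780 − 70225 = 23555
r = S_xy / √(S_xx·S_yy) = 3916 / √(1496·23555) = 3916 / √35238280 = 3916 / 5936.1840 = 0.6597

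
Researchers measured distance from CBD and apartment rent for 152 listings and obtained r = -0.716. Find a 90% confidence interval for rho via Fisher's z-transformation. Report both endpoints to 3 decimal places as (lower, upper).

Fisher z: z_r = atanh(r) = ½·ln((1+(-0.716))/(1−(-0.716))) = -0.899389
SE(z) = 1/√(n−3) = 1/√149 = 0.081923
90% ⇒ z* = 1.645; margin = 1.645·0.081923 = 0.134763
CI on z-scale: (-1.034152, -0.764626)
Back-transform: tanh(-1.034152) = -0.775568, tanh(-0.764626) = -0.643794

(-0.776, -0.644)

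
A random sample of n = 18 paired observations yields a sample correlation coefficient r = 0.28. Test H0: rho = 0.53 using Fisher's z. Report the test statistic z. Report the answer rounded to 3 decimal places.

Fisher z: atanh(0.28) = 0.287682, atanh(0.53) = 0.590145
z = (z_r − z_0)·√(n−3) = (0.287682 − 0.590145)·√15 = -0.302463 · 3.872983 = -1.171

-1.171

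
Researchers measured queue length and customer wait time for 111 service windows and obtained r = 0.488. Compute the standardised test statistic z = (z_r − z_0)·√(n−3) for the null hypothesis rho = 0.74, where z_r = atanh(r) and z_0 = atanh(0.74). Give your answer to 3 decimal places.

z_r = atanh(0.488) = 0.533432,  z_0 = atanh(0.74) = 0.950479
SE = 1/√(n−3) = 1/√108 = 0.096225
z = (z_r − z_0)/SE = (0.533432 − 0.950479) / 0.096225 = -0.417047 / 0.096225 = -4.334

-4.334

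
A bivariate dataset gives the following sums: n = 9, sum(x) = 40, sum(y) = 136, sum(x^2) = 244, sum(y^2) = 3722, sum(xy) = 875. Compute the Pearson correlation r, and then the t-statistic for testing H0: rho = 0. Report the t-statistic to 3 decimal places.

3.712

Numerator: nΣxy − (Σx)(Σy) = 9·875 − (40)(136) = 2435
Denominator: √[(nΣx²−(Σx)²)(nΣy²−(Σy)²)]
  nΣx²−(Σx)² = 9·244 − 1600 = 596;  nΣy²−(Σy)² = 9·3722 − 18496 = 15002
  √(596·15002) = √8941192 = 2990.1826
r = 2435 / 2990.1826 = 0.8143
t = r·√(n−2)/√(1−r²) = 0.8143·√7 / √(1−0.663084) = 2.154435 / 0.580445 = 3.712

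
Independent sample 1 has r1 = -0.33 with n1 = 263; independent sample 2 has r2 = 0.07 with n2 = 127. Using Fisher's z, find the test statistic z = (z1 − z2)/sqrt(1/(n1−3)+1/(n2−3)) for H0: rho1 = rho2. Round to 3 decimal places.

z1 = atanh(-0.33) = -0.342828,  z2 = atanh(0.07) = 0.070115
SE = √(1/(n1−3) + 1/(n2−3)) = √(1/260 + 1/124) = √(0.0038462 + 0.0080645) = √0.0119107 = 0.109136
z = (z1 − z2)/SE = (-0.342828 − 0.070115) / 0.109136 = -0.412943 / 0.109136 = -3.784

-3.784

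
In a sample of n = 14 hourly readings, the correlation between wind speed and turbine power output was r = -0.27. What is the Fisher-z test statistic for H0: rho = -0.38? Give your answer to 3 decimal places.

0.409

Fisher z: atanh(-0.27) = -0.276864, atanh(-0.38) = -0.400060
z = (z_r − z_0)·√(n−3) = (-0.276864 − (-0.400060))·√11 = 0.123196 · 3.316625 = 0.409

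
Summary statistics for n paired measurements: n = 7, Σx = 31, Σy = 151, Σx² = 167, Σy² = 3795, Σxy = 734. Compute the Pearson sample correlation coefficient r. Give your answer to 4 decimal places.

0.5165

S_xy = nΣxy − ΣxΣy = 7·734 − 31·151 = 5138 − 4681 = 457
S_xx = nΣx² − (Σx)² = 7·167 − 31² = 1169 − 961 = 208
S_yy = nΣy² − (Σy)² = 7·3795 − 151² = 26565 − 22801 = 3764
r = S_xy / √(S_xx·S_yy) = 457 / √(208·3764) = 457 / √782912 = 457 / 884.8231 = 0.5165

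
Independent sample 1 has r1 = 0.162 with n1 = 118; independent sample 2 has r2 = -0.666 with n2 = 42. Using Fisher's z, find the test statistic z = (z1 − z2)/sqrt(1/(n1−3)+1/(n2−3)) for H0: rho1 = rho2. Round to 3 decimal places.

Fisher z-transforms: z1 = atanh(0.162) = 0.163440, z2 = atanh(-0.666) = -0.803520; difference d = 0.966960
Var(d) = 1/115 + 1/39 = 0.0086957 + 0.0256410 = 0.0343367
z = d/√Var(d) = 0.966960 / √0.0343367 = 0.966960 / 0.185302 = 5.218

5.218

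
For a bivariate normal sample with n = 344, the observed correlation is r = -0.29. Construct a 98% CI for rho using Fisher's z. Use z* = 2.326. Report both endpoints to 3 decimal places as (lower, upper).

(-0.401, -0.171)

z_r = atanh(-0.29) = -0.298566;  SE = 1/√(n−3) = 1/√341 = 0.054153
z-limits: -0.298566 ± 2.326·0.054153 = -0.298566 ± 0.125960 = [-0.424526, -0.172606]
ρ-limits: (tanh -0.424526, tanh -0.172606) = (-0.401, -0.171)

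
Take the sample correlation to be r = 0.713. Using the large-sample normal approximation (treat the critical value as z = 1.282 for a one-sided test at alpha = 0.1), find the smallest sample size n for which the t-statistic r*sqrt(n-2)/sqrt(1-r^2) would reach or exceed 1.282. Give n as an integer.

4

Need r·√(n−2)/√(1−r²) ≥ 1.282
√(n−2) ≥ 1.282·√(1−0.508369) / 0.713 = 1.282·0.701164 / 0.713 = 1.2607
n−2 ≥ 1.5894  ⇒  n ≥ 3.5894
Smallest integer n = 4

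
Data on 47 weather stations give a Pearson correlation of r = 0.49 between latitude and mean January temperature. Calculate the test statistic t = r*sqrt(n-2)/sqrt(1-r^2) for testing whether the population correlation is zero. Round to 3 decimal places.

3.771

1 − r² = 1 − 0.2401 = 0.7599;  √(1−r²) = 0.871722
√(n−2) = √45 = 6.708204
t = r·√(n−2)/√(1−r²) = 0.49 · 6.708204 / 0.871722 = 3.771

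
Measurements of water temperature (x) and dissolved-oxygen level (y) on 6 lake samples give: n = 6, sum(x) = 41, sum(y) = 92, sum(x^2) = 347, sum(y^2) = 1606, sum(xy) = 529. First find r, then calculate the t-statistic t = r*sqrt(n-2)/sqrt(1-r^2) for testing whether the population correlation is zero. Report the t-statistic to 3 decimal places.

S_xy = nΣxy − ΣxΣy = 6·529 − 41·92 = 3174 − 3772 = -598
S_xx = nΣx² − (Σx)² = 6·347 − 41² = 2082 − 1681 = 401
S_yy = nΣy² − (Σy)² = 6·1606 − 92² = 9636 − 8464 = 1172
r = S_xy / √(S_xx·S_yy) = -598 / √(401·1172) = -598 / √469972 = -598 / 685.5450 = -0.8723
t = r·√(n−2)/√(1−r²) = -0.8723·√4 / √(1−0.760907) = -1.744600 / 0.488971 = -3.568

-3.568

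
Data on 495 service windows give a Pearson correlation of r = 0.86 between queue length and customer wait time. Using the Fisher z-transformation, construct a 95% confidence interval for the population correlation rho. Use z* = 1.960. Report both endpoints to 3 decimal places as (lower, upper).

(0.835, 0.881)

Fisher z: z_r = atanh(r) = ½·ln((1+0.86)/(1−0.86)) = 1.293345
SE(z) = 1/√(n−3) = 1/√492 = 0.045083
95% ⇒ z* = 1.960; margin = 1.960·0.045083 = 0.088363
CI on z-scale: (1.204982, 1.381708)
Back-transform: tanh(1.204982) = 0.835168, tanh(1.381708) = 0.881333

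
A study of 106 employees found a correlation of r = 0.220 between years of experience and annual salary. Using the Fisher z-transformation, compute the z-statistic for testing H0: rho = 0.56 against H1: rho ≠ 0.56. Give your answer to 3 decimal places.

Fisher z: atanh(0.220) = 0.223656, atanh(0.56) = 0.632833
z = (z_r − z_0)·√(n−3) = (0.223656 − 0.632833)·√103 = -0.409177 · 10.148892 = -4.153

-4.153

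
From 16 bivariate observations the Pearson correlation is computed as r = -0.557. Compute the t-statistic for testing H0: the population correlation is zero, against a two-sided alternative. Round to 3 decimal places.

-2.509

t = r·√(n−2) / √(1−r²) with r = -0.557, n = 16
  = -0.557·√14 / √(1 − 0.310249)
  = -0.557·3.741657 / 0.830512
  = -2.084103 / 0.830512 = -2.509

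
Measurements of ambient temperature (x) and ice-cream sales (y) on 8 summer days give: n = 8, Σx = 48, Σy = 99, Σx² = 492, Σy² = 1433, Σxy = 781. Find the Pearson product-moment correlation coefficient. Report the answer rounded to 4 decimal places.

0.9081

S_xy = nΣxy − ΣxΣy = 8·781 − 48·99 = 6248 − 4752 = 1496
S_xx = nΣx² − (Σx)² = 8·492 − 48² = 3936 − 2304 = 1632
S_yy = nΣy² − (Σy)² = 8·1433 − 99² = 11464 − 9801 = 1663
r = S_xy / √(S_xx·S_yy) = 1496 / √(1632·1663) = 1496 / √2714016 = 1496 / 1647.4271 = 0.9081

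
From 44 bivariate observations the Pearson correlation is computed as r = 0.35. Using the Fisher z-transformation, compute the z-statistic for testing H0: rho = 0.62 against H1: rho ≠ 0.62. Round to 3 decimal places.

z_r = atanh(0.35) = 0.365444,  z_0 = atanh(0.62) = 0.725005
SE = 1/√(n−3) = 1/√41 = 0.156174
z = (z_r − z_0)/SE = (0.365444 − 0.725005) / 0.156174 = -0.359561 / 0.156174 = -2.302

-2.302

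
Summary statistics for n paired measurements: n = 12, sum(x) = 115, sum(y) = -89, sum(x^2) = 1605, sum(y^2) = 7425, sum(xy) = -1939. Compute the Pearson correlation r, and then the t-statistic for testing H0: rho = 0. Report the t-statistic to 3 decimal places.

-2.304

Numerator: nΣxy − (Σx)(Σy) = 12·(-1939) − (115)(-89) = -13033
Denominator: √[(nΣx²−(Σx)²)(nΣy²−(Σy)²)]
  nΣx²−(Σx)² = 12·1605 − 13225 = 6035;  nΣy²−(Σy)² = 12·7425 − 7921 = 81179
  √(6035·81179) = √489915265 = 22134.0296
r = -13033 / 22134.0296 = -0.5888
t = r·√(n−2)/√(1−r²) = -0.5888·√10 / √(1−0.346685) = -1.861949 / 0.808279 = -2.304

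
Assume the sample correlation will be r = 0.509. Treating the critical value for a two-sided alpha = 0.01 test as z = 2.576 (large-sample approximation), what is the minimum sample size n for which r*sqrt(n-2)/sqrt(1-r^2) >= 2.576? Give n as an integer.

21

r√(n−2)/√(1−r²) ≥ 2.576  ⇔  n−2 ≥ (2.576)²·(1−r²)/r²
(1−r²)/r² = (1−0.259081)/0.259081 = 2.8598
n ≥ 2 + 6.635776·2.8598 = 2 + 18.9770 = 20.9770
⌈20.9770⌉ = 21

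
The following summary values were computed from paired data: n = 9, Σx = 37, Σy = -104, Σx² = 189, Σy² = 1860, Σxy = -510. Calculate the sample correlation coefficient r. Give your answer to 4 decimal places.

-0.5291

Numerator: nΣxy − (Σx)(Σy) = 9·(-510) − (37)(-104) = -742
Denominator: √[(nΣx²−(Σx)²)(nΣy²−(Σy)²)]
  nΣx²−(Σx)² = 9·189 − 1369 = 332;  nΣy²−(Σy)² = 9·1860 − 10816 = 5924
  √(332·5924) = √1966768 = 1402.4151
r = -742 / 1402.4151 = -0.5291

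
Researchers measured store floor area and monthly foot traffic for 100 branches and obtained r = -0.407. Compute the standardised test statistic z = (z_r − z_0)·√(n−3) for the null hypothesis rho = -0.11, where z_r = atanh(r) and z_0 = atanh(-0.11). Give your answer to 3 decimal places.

-3.167

z_r = atanh(-0.407) = -0.432010,  z_0 = atanh(-0.11) = -0.110447
SE = 1/√(n−3) = 1/√97 = 0.101535
z = (z_r − z_0)/SE = (-0.432010 − (-0.110447)) / 0.101535 = -0.321563 / 0.101535 = -3.167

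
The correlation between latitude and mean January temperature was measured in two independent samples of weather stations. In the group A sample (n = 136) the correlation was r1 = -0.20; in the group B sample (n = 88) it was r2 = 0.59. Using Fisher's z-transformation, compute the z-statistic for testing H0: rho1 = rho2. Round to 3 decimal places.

z1 = atanh(-0.20) = -0.202733,  z2 = atanh(0.59) = 0.677666
SE = √(1/(n1−3) + 1/(n2−3)) = √(1/133 + 1/85) = √(0.0075188 + 0.0117647) = √0.0192835 = 0.138865
z = (z1 − z2)/SE = (-0.202733 − 0.677666) / 0.138865 = -0.880399 / 0.138865 = -6.340

-6.340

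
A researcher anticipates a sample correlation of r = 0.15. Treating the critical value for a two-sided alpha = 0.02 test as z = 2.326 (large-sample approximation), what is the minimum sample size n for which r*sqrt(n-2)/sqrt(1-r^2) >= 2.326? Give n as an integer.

Need r·√(n−2)/√(1−r²) ≥ 2.326
√(n−2) ≥ 2.326·√(1−0.0225) / 0.15 = 2.326·0.988686 / 0.15 = 15.3312
n−2 ≥ 235.0457  ⇒  n ≥ 237.0457
Smallest integer n = 238

238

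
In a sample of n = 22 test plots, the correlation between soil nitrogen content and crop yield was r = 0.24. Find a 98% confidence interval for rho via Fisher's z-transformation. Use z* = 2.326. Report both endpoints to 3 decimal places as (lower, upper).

(-0.281, 0.652)

Fisher z: z_r = atanh(r) = ½·ln((1+0.24)/(1−0.24)) = 0.244774
SE(z) = 1/√(n−3) = 1/√19 = 0.229416
98% ⇒ z* = 2.326; margin = 2.326·0.229416 = 0.533622
CI on z-scale: (-0.288848, 0.778396)
Back-transform: tanh(-0.288848) = -0.281074, tanh(0.778396) = 0.651785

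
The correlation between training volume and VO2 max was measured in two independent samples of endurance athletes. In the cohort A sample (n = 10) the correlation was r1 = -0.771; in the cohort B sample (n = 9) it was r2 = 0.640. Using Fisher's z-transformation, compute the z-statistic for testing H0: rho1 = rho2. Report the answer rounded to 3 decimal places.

-3.201

Fisher z-transforms: z1 = atanh(-0.771) = -1.022789, z2 = atanh(0.640) = 0.758174; difference d = -1.780963
Var(d) = 1/7 + 1/6 = 0.1428571 + 0.1666667 = 0.3095238
z = d/√Var(d) = -1.780963 / √0.3095238 = -1.780963 / 0.556349 = -3.201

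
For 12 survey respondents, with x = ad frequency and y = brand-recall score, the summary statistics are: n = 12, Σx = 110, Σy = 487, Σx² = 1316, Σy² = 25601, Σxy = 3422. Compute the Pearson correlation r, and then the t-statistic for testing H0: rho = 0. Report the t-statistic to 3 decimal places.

S_xy = nΣxy − ΣxΣy = 12·3422 − 110·487 = 41064 − 53570 = -12506
S_xx = nΣx² − (Σx)² = 12·1316 − 110² = 15792 − 12100 = 3692
S_yy = nΣy² − (Σy)² = 12·25601 − 487² = 307212 − 237169 = 70043
r = S_xy / √(S_xx·S_yy) = -12506 / √(3692·70043) = -12506 / √258598756 = -12506 / 16081.0061 = -0.7777
t = r·√(n−2)/√(1−r²) = -0.7777·√10 / √(1−0.604817) = -2.459303 / 0.628636 = -3.912

-3.912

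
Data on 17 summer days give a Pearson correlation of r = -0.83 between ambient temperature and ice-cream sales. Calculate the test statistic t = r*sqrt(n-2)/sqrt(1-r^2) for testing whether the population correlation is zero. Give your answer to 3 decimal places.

t = r·√(n−2) / √(1−r²) with r = -0.83, n = 17
  = -0.83·√15 / √(1 − 0.6889)
  = -0.83·3.872983 / 0.557763
  = -3.214576 / 0.557763 = -5.763

-5.763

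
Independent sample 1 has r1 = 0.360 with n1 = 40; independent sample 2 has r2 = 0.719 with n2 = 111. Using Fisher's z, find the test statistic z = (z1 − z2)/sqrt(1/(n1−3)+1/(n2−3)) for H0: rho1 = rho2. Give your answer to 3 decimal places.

-2.775

z1 = atanh(0.360) = 0.376886,  z2 = atanh(0.719) = 0.905572
SE = √(1/(n1−3) + 1/(n2−3)) = √(1/37 + 1/108) = √(0.0270270 + 0.0092593) = √0.0362863 = 0.190490
z = (z1 − z2)/SE = (0.376886 − 0.905572) / 0.190490 = -0.528686 / 0.190490 = -2.775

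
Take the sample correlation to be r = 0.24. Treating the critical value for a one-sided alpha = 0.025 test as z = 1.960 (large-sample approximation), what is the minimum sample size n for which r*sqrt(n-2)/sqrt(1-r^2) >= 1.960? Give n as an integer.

65

r√(n−2)/√(1−r²) ≥ 1.960  ⇔  n−2 ≥ (1.960)²·(1−r²)/r²
(1−r²)/r² = (1−0.0576)/0.0576 = 16.3611
n ≥ 2 + 3.8416·16.3611 = 2 + 62.8528 = 64.8528
⌈64.8528⌉ = 65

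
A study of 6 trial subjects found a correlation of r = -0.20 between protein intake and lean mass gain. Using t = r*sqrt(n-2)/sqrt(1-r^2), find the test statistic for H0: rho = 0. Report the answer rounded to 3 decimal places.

-0.408

1 − r² = 1 − 0.0400 = 0.9600;  √(1−r²) = 0.979796
√(n−2) = √4 = 2.000000
t = r·√(n−2)/√(1−r²) = -0.20 · 2.000000 / 0.979796 = -0.408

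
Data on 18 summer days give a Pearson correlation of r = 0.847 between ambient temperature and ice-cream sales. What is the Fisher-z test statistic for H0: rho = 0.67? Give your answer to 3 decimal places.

1.684

Fisher z: atanh(0.847) = 1.245440, atanh(0.67) = 0.810743
z = (z_r − z_0)·√(n−3) = (1.245440 − 0.810743)·√15 = 0.434697 · 3.872983 = 1.684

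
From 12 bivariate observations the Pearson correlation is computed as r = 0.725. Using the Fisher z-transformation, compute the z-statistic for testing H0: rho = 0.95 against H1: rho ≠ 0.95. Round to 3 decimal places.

-2.741

z_r = atanh(0.725) = 0.918106,  z_0 = atanh(0.95) = 1.831781
SE = 1/√(n−3) = 1/√9 = 0.333333
z = (z_r − z_0)/SE = (0.918106 − 1.831781) / 0.333333 = -0.913675 / 0.333333 = -2.741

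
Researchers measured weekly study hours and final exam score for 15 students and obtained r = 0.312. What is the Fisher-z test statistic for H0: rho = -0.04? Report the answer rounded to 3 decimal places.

Fisher z: atanh(0.312) = 0.322760, atanh(-0.04) = -0.040021
z = (z_r − z_0)·√(n−3) = (0.322760 − (-0.040021))·√12 = 0.362781 · 3.464102 = 1.257

1.257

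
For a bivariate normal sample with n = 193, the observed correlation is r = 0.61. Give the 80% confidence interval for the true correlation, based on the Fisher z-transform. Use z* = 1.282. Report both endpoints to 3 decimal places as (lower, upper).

(0.548, 0.665)

z_r = atanh(0.61) = 0.708921;  SE = 1/√(n−3) = 1/√190 = 0.072548
z-limits: 0.708921 ± 1.282·0.072548 = 0.708921 ± 0.093007 = [0.615914, 0.801928]
ρ-limits: (tanh 0.615914, tanh 0.801928) = (0.548, 0.665)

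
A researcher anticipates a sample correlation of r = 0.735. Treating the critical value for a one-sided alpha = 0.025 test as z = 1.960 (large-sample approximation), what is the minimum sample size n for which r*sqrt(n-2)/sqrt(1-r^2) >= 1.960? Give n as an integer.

Need r·√(n−2)/√(1−r²) ≥ 1.960
√(n−2) ≥ 1.960·√(1−0.540225) / 0.735 = 1.960·0.678067 / 0.735 = 1.8082
n−2 ≥ 3.2696  ⇒  n ≥ 5.2696
Smallest integer n = 6

6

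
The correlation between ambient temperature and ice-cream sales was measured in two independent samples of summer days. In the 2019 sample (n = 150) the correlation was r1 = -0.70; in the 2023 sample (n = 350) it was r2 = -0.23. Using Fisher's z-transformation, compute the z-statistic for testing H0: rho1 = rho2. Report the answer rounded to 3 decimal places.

z1 = atanh(-0.70) = -0.867301,  z2 = atanh(-0.23) = -0.234189
SE = √(1/(n1−3) + 1/(n2−3)) = √(1/147 + 1/347) = √(0.0068027 + 0.0028818) = √0.0096845 = 0.098410
z = (z1 − z2)/SE = (-0.867301 − (-0.234189)) / 0.098410 = -0.633112 / 0.098410 = -6.433

-6.433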